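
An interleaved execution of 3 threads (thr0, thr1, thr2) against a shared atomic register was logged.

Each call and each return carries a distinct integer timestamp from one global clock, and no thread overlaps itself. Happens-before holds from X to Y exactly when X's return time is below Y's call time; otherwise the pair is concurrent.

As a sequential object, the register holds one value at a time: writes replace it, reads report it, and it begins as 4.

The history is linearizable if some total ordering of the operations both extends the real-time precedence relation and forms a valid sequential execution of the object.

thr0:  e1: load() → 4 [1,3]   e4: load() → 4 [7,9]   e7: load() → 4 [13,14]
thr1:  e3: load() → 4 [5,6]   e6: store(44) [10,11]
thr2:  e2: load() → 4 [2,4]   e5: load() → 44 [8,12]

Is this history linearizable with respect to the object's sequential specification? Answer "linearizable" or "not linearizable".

not linearizable

already the first 14 events (up to e7's response at time 14) admit no linearization; the first 13 still do
every one of the 6 real-time-consistent orders over 7 completed atomic register ops fails the sequential spec
e.g. e1, e2, e3, e4, e5, e6, e7: illegal at step 5, since e5 load() → 44 cannot apply there
e.g. e1, e2, e3, e4, e6, e5, e7: illegal at step 7, since e7 load() → 4 cannot apply there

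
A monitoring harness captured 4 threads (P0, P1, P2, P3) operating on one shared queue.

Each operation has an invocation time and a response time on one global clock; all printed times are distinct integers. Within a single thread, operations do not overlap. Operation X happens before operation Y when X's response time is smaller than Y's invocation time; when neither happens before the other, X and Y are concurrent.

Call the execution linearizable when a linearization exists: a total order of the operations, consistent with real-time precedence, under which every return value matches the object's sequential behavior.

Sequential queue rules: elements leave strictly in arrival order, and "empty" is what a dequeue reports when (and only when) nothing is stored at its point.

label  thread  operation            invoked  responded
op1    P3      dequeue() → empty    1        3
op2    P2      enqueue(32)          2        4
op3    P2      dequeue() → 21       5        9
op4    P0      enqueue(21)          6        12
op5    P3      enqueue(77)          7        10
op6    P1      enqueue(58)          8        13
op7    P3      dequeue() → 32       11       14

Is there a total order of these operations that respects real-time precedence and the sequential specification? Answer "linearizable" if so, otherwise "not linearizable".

prefix check: 1..8 passes, 1..9 fails once op3's time-9 response joins
no legal order exists: 2 real-time-consistent candidates over 3 completed queue operations, all rejected
include/drop combinations of the 3 pending operations (op4, op5, op6) were all tried; none helps
one such order, op1, op2, op3 (pending dropped), breaks at step 3 where op3 dequeue() → 21 is illegal
one such order, op2, op1, op3 (pending dropped), breaks at step 2 where op1 dequeue() → empty is illegal

not linearizable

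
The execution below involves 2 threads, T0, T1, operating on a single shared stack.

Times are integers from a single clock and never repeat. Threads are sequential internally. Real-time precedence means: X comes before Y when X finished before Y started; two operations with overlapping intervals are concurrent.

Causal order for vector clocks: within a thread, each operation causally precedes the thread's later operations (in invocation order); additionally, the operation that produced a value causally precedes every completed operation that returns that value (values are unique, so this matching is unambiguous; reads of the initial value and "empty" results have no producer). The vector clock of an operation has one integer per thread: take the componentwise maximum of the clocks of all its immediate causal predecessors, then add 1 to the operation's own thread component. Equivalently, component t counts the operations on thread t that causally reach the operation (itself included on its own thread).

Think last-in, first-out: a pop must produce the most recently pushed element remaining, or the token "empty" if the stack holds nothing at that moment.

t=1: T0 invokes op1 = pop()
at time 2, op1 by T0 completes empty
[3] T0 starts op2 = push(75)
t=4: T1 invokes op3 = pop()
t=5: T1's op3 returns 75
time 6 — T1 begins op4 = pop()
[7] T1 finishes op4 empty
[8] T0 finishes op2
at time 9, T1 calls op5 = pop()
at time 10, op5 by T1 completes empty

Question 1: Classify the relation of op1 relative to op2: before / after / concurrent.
op1 spans [1,2], op2 spans [3,8]
resp(op1)=2 < inv(op2)=3

before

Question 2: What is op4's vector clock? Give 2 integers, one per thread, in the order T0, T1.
op1 (invocation 1): nothing precedes it; T0's component alone gives (1, 0)
merge at op2 (invoked 3): VC(op1)=(1, 0), own-thread bump on T0 → (2, 0)
merge at op3 (invoked 4): VC(op2)=(2, 0), own-thread bump on T1 → (2, 1)
merge at op4 (invoked 6): VC(op3)=(2, 1), own-thread bump on T1 → (2, 2)
merge at op5 (invoked 9): VC(op4)=(2, 2), own-thread bump on T1 → (2, 3)
target: VC(op4) = (2, 2)

(2, 2)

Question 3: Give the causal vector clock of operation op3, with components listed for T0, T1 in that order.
op1, invoked 1, has no incoming edges; only T0's bump applies → (1, 0)
VC(op2, invoked at 3): max of VC(op1)=(1, 0), then +1 on thread T0 → (2, 0)
VC(op3, invoked at 4): max of VC(op2)=(2, 0), then +1 on thread T1 → (2, 1)
VC(op4, invoked at 6): max of VC(op3)=(2, 1), then +1 on thread T1 → (2, 2)
VC(op5, invoked at 9): max of VC(op4)=(2, 2), then +1 on thread T1 → (2, 3)
target: VC(op3) = (2, 1)

(2, 1)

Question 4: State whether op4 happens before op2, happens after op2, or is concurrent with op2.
op4 spans [6,7], op2 spans [3,8]
the intervals overlap in both directions

concurrent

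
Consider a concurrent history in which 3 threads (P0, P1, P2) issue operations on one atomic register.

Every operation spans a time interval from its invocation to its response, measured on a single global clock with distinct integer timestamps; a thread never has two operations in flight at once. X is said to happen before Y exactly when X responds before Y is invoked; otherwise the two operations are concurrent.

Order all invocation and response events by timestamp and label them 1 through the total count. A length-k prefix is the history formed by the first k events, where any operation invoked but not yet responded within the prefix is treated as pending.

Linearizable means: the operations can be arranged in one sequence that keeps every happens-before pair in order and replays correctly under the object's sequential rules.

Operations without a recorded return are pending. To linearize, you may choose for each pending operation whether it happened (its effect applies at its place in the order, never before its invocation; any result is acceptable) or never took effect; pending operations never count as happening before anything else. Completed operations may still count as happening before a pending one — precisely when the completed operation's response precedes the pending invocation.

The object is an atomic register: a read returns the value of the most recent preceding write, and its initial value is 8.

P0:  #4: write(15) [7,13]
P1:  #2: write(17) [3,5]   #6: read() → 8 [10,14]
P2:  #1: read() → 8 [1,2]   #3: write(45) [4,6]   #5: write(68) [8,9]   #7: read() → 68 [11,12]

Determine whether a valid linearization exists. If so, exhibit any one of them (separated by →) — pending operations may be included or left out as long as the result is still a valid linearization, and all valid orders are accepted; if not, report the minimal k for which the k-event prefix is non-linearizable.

cut after 13 events: linearizable; cut after 14 events (#6 responds, time 14): not linearizable
checked exhaustively: 16 real-time-consistent orders of 7 completed operations, zero legal atomic register replays
e.g. #1, #2, #3, #4, #5, #6, #7: illegal at step 6, since #6 read() → 8 cannot apply there
e.g. #1, #2, #3, #4, #5, #7, #6: illegal at step 7, since #6 read() → 8 cannot apply there

not linearizable — minimal violating prefix: 14 events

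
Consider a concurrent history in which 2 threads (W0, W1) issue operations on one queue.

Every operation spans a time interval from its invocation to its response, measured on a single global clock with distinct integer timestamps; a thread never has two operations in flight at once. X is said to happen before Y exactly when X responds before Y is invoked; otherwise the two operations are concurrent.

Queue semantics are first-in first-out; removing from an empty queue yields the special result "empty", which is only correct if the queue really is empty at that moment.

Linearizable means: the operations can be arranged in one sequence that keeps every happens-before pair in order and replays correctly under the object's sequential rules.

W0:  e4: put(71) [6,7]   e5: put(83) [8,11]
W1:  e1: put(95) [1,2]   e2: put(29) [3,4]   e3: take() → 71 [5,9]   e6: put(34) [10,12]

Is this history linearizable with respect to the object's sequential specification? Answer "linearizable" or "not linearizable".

not linearizable

events 1..8 are fine; event 9 — the response of e3 at time 9 — makes the prefix non-linearizable
all 2 real-time-respecting orders fail — 4 completed queue operations, no legal replay
every completion of the 1 pending operation (e5) was checked; none linearizes
take e1, e2, e3, e4 (pending dropped): step 3 already fails, because e3 take() → 71 cannot occur there
take e1, e2, e4, e3 (pending dropped): step 4 already fails, because e3 take() → 71 cannot occur there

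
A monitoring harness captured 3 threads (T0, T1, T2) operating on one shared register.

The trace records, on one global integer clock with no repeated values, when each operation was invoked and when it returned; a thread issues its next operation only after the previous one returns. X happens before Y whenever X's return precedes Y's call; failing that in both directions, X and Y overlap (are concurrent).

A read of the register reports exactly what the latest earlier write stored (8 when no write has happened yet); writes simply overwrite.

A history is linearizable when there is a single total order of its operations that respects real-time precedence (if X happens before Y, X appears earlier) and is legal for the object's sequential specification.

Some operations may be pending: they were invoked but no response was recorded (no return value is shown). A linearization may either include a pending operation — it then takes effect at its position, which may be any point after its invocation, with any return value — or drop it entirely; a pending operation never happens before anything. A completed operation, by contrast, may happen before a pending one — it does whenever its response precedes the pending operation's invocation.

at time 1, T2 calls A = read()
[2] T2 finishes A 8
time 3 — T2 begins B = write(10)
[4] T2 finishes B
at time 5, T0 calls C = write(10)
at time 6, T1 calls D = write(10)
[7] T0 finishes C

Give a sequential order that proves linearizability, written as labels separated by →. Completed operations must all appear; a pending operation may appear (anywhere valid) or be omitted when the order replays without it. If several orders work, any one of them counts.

step 1: A read() → 8 — value 8
step 2: B write(10) — value 10
step 3: C write(10) — value 10

A → B → C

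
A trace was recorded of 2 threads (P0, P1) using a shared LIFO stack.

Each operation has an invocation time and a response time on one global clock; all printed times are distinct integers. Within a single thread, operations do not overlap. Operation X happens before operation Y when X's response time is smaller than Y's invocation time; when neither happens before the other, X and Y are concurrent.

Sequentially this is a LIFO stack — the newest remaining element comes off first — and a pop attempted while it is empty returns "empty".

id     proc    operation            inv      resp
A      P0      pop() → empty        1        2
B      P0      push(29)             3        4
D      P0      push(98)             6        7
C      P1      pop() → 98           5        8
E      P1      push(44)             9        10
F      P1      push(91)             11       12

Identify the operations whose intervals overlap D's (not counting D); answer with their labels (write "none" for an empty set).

concurrent with D ([6,7]): every op whose interval crosses 6..7
A [1,2]: before
B [3,4]: before
C [5,8]: concurrent
E [9,10]: after
F [11,12]: after

C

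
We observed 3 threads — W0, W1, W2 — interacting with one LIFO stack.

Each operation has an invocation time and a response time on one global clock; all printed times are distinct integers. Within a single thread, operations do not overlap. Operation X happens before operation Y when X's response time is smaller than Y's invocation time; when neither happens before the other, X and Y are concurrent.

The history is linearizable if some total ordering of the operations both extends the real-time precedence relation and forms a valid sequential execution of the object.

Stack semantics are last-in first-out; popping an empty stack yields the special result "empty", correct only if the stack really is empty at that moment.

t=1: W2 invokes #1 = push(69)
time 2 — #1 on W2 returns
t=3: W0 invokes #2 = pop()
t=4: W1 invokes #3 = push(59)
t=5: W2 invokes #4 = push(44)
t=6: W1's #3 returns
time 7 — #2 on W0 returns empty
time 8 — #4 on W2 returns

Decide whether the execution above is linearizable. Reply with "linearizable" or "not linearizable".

through event 6 a valid linearization exists; event 7 (#2 responding at time 7) ends that
3 completed operations, 2 real-time-consistent orders — every LIFO stack replay fails
including or dropping the 1 pending operation (#4) in any combination fails
one such order, #1, #2, #3 (pending dropped), breaks at step 2 where #2 pop() → empty is illegal
one such order, #1, #3, #2 (pending dropped), breaks at step 3 where #2 pop() → empty is illegal

not linearizable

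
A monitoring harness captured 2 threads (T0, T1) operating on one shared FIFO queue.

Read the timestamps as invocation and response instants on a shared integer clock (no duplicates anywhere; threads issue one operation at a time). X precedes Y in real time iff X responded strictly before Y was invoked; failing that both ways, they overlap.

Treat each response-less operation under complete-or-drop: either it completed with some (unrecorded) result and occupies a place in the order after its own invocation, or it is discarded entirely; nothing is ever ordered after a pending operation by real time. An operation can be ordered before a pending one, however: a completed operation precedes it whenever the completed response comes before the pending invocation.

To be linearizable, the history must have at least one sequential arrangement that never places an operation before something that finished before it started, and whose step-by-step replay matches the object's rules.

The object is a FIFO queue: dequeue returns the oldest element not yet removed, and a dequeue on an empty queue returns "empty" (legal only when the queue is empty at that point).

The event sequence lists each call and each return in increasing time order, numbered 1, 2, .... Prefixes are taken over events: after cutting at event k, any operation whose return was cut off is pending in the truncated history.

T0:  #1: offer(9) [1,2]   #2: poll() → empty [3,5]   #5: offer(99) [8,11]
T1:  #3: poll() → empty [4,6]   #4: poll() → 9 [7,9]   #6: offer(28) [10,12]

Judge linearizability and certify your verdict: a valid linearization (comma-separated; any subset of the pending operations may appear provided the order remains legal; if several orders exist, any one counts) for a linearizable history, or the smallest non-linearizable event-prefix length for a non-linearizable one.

prefix check: 1..5 passes, 1..6 fails once #3's time-6 response joins
the 3 completed operations admit 2 real-time orders; each fails the FIFO queue replay
sample order #1, #2, #3 stalls at step 2 — #2 poll() → empty has no legal effect
sample order #1, #3, #2 stalls at step 2 — #3 poll() → empty has no legal effect

not linearizable — minimal violating prefix: 6 events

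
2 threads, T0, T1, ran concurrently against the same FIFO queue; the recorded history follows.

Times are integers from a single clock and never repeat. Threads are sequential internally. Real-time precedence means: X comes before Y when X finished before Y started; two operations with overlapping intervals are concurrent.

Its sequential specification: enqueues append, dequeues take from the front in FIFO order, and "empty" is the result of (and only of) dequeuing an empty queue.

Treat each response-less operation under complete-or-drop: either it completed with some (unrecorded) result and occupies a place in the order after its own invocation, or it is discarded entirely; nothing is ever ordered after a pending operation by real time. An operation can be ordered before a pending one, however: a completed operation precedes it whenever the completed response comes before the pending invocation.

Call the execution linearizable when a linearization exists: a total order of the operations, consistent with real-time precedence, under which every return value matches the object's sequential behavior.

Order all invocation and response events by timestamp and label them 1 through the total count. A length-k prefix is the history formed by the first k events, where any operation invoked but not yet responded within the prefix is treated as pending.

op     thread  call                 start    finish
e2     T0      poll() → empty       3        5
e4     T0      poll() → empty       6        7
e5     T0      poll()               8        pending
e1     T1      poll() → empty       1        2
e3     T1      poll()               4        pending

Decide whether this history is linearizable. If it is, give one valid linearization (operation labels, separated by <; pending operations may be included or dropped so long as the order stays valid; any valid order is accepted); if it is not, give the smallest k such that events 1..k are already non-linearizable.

step 1: e1 poll() → empty — queue <>
step 2: e2 poll() → empty — queue <>
step 3: e3 poll() (pending, included) — queue <>
step 4: e4 poll() → empty — queue <>

linearizable — witness: e1 < e2 < e3 < e4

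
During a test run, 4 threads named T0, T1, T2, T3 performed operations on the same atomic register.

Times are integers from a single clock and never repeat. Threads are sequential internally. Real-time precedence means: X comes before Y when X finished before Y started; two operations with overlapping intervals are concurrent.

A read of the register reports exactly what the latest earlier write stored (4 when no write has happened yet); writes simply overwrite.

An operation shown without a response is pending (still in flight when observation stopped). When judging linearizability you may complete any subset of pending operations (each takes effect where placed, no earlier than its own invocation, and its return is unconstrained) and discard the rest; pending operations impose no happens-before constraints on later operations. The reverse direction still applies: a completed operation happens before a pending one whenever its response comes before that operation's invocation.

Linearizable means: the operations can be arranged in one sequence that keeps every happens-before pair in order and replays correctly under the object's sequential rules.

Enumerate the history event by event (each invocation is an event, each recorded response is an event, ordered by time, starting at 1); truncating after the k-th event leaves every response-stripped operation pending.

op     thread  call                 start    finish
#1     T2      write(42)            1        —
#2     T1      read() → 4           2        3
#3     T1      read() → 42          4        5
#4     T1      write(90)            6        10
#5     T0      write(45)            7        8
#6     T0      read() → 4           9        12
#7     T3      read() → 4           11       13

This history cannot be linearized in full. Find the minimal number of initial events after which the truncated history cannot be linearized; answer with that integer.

12

events 1..11 are still linearizable — one witness is #2, #1, #3, #4, #5:
step 1: #2 read() → 4 — value 4
step 2: #1 write(42) (pending, included) — value 42
step 3: #3 read() → 42 — value 42
step 4: #4 write(90) — value 90
step 5: #5 write(45) — value 45
adding event 12 (#6 responds at 12) leaves no legal real-time order
no completion choice of the 2 pending operations (#1, #7) rescues it — every subset was tried
one such order, #2, #3, #4, #5, #6 (pending dropped), breaks at step 2 where #3 read() → 42 is illegal
one such order, #2, #3, #5, #4, #6 (pending dropped), breaks at step 2 where #3 read() → 42 is illegal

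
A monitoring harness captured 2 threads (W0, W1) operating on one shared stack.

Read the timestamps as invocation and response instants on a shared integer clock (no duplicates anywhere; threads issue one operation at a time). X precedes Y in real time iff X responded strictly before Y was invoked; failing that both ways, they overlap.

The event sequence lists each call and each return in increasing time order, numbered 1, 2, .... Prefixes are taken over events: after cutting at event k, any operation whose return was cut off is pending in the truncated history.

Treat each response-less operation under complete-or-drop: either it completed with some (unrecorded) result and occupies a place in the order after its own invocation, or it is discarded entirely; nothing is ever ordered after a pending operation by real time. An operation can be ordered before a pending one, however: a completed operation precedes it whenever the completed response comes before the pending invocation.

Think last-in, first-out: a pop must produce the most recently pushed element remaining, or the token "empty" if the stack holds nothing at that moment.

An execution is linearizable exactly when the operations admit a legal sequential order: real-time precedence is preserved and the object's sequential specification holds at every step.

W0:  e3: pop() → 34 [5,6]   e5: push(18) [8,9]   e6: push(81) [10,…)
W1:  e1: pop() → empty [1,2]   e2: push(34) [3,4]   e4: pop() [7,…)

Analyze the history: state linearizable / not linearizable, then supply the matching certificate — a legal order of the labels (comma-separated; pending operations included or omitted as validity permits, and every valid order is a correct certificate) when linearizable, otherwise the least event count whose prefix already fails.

after step 1 (e1 pop() → empty): stack <>
after step 2 (e2 push(34)): stack <34>
after step 3 (e3 pop() → 34): stack <>
after step 4 (e4 pop() (pending, included)): stack <>
after step 5 (e5 push(18)): stack <18>

linearizable — witness: e1, e2, e3, e4, e5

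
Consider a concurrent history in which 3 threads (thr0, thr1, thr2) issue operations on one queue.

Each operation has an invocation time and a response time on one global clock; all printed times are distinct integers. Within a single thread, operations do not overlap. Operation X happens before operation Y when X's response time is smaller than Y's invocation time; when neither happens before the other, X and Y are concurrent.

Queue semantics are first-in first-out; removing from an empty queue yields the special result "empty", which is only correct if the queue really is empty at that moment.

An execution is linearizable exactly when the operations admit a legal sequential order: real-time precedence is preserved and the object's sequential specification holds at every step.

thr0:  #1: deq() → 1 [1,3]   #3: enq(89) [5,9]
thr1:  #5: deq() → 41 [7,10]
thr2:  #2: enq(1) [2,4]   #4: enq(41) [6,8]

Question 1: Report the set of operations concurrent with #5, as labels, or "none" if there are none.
#3, #4

#5 spans [7,10]; an op avoiding the whole window 7..10 is ordered, any other is concurrent
#1 [1,3]: before
#2 [2,4]: before
#3 [5,9]: concurrent
#4 [6,8]: concurrent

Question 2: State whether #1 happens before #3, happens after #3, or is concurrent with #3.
before

#1 spans [1,3], #3 spans [5,9]
resp(#1)=3 < inv(#3)=5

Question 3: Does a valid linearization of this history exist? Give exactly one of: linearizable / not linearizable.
linearizable

a witness: #2, #1, #4, #3, #5
after step 1 (#2 enq(1)): queue <1>
after step 2 (#1 deq() → 1): queue <>
after step 3 (#4 enq(41)): queue <41>
after step 4 (#3 enq(89)): queue <41,89>
after step 5 (#5 deq() → 41): queue <89>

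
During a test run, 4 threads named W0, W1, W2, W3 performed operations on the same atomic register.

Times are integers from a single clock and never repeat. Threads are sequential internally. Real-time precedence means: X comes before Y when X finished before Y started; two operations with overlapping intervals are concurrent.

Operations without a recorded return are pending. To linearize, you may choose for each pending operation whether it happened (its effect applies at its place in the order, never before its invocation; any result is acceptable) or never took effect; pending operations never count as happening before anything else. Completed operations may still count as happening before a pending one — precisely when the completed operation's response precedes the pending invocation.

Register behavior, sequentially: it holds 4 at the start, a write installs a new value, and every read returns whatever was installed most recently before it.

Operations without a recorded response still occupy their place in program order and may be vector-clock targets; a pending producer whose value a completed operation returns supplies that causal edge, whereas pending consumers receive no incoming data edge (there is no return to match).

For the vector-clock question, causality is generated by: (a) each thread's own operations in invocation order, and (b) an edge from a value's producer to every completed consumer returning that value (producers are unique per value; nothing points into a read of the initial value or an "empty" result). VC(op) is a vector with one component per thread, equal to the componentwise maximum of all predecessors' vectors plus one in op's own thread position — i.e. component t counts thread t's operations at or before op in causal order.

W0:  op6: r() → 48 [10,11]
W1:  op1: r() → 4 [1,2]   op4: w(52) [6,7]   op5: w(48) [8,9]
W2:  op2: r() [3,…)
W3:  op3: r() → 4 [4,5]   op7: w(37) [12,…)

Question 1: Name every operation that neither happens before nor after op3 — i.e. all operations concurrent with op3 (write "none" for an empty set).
Answer: op2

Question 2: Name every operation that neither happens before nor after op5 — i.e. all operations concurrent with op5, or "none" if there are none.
Answer: op2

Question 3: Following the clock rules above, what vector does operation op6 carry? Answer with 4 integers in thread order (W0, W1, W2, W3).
Answer: (1, 3, 0, 0)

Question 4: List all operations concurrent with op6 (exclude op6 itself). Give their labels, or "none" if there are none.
Answer: op2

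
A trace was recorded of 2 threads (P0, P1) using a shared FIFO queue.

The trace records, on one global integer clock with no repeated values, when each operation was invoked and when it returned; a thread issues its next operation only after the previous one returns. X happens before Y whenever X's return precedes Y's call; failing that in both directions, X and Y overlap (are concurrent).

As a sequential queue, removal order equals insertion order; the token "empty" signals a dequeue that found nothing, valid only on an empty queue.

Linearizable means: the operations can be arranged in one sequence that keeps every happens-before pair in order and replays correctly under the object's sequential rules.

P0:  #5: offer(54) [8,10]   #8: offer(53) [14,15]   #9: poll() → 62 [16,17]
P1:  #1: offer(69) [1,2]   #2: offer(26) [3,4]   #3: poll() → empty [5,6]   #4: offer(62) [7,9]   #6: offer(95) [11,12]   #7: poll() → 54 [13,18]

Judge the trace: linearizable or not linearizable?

not linearizable

the violation lands at event 6, #3's response at time 6: events 1..5 linearize, events 1..6 do not
the completed operations (3 total) allow one real-time order; the FIFO queue replay rejects it
take #1, #2, #3: step 3 already fails, because #3 poll() → empty cannot occur there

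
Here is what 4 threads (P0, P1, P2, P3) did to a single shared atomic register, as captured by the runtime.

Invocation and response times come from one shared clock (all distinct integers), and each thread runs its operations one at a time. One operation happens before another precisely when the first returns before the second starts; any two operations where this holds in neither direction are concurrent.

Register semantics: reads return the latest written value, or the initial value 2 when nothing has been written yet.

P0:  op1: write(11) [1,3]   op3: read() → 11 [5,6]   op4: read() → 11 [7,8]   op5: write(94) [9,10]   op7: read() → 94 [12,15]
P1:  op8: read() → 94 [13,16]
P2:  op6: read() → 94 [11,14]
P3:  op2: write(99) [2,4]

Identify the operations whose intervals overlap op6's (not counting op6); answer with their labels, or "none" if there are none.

op6 runs from 11 to 14; window-overlapping ops are concurrent
op1 [1,3]: before
op2 [2,4]: before
op3 [5,6]: before
op4 [7,8]: before
op5 [9,10]: before
op7 [12,15]: concurrent
op8 [13,16]: concurrent

op7, op8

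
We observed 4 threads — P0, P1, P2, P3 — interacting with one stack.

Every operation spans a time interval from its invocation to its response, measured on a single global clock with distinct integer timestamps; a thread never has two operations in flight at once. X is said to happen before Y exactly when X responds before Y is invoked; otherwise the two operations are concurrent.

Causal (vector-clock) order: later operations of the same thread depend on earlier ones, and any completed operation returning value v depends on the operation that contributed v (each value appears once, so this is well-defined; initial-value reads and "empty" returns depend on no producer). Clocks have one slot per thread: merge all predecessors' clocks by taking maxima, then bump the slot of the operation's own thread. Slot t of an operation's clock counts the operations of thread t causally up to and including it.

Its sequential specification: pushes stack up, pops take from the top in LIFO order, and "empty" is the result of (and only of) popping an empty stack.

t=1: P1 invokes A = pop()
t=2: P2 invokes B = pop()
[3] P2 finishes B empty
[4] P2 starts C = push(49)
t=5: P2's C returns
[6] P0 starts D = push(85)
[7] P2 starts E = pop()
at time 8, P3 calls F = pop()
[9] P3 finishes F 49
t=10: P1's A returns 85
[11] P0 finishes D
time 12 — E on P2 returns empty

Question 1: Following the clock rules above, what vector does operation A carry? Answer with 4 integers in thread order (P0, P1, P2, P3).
(1, 1, 0, 0)

no predecessors for B (invoked 2): P2 increments from zero → (0, 0, 1, 0)
no predecessors for D (invoked 6): P0 increments from zero → (1, 0, 0, 0)
invoked at 4, C merges VC(B)=(0, 0, 1, 0) and bumps P2's slot → (0, 0, 2, 0)
invoked at 1, A merges VC(D)=(1, 0, 0, 0) and bumps P1's slot → (1, 1, 0, 0)
invoked at 8, F merges VC(C)=(0, 0, 2, 0) and bumps P3's slot → (0, 0, 2, 1)
invoked at 7, E merges VC(C)=(0, 0, 2, 0) and bumps P2's slot → (0, 0, 3, 0)
target: VC(A) = (1, 1, 0, 0)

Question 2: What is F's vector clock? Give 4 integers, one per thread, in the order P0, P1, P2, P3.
(0, 0, 2, 1)

root op B, invoked 2: fresh clock plus P2's own tick → (0, 0, 1, 0)
root op D, invoked 6: fresh clock plus P0's own tick → (1, 0, 0, 0)
C, invoked 4, takes VC(B)=(0, 0, 1, 0) under max, adds 1 for P2 → (0, 0, 2, 0)
A, invoked 1, takes VC(D)=(1, 0, 0, 0) under max, adds 1 for P1 → (1, 1, 0, 0)
F, invoked 8, takes VC(C)=(0, 0, 2, 0) under max, adds 1 for P3 → (0, 0, 2, 1)
E, invoked 7, takes VC(C)=(0, 0, 2, 0) under max, adds 1 for P2 → (0, 0, 3, 0)
target: VC(F) = (0, 0, 2, 1)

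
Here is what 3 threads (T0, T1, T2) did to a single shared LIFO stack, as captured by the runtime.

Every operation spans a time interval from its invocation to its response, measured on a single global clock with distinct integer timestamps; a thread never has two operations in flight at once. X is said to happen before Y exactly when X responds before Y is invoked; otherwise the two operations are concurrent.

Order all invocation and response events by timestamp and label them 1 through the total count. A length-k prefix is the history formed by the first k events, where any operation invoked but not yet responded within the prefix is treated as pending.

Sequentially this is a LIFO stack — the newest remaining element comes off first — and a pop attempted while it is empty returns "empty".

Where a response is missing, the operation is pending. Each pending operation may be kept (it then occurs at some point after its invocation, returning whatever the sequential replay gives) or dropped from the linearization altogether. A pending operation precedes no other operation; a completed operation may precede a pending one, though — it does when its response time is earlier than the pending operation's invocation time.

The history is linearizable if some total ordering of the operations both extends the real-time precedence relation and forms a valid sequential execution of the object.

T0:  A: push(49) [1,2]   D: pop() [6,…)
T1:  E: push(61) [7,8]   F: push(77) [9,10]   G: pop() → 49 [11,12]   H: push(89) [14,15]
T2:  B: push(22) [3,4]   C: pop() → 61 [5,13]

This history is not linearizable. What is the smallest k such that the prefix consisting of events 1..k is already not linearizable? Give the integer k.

events 1..11 are linearizable; a witness order is A, B, C, D, E, F:
step 1: A push(49) — stack <49>
step 2: B push(22) — stack <49,22>
step 3: C pop() (pending, included) — stack <49>
step 4: D pop() (pending, included) — stack <>
step 5: E push(61) — stack <61>
step 6: F push(77) — stack <61,77>
include event 12 — G responding at 12 — and every candidate order breaks
no completion choice of the 2 pending operations (C, D) rescues it — every subset was tried
take A, B, E, F, G (pending dropped): step 5 already fails, because G pop() → 49 cannot occur there

12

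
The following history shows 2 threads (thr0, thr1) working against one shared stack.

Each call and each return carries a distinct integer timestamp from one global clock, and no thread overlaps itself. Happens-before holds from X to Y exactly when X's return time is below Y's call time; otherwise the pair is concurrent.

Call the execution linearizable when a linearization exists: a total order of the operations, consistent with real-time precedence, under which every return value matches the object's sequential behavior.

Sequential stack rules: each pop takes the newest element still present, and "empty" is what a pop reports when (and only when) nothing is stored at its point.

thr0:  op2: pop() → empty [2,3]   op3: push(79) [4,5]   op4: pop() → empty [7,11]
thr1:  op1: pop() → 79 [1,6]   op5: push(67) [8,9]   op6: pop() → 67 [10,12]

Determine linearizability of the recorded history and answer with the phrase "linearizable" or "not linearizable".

witness order: op2, op3, op1, op4, op5, op6
1. op2 pop() → empty, leaving stack <>
2. op3 push(79), leaving stack <79>
3. op1 pop() → 79, leaving stack <>
4. op4 pop() → empty, leaving stack <>
5. op5 push(67), leaving stack <67>
6. op6 pop() → 67, leaving stack <>

linearizable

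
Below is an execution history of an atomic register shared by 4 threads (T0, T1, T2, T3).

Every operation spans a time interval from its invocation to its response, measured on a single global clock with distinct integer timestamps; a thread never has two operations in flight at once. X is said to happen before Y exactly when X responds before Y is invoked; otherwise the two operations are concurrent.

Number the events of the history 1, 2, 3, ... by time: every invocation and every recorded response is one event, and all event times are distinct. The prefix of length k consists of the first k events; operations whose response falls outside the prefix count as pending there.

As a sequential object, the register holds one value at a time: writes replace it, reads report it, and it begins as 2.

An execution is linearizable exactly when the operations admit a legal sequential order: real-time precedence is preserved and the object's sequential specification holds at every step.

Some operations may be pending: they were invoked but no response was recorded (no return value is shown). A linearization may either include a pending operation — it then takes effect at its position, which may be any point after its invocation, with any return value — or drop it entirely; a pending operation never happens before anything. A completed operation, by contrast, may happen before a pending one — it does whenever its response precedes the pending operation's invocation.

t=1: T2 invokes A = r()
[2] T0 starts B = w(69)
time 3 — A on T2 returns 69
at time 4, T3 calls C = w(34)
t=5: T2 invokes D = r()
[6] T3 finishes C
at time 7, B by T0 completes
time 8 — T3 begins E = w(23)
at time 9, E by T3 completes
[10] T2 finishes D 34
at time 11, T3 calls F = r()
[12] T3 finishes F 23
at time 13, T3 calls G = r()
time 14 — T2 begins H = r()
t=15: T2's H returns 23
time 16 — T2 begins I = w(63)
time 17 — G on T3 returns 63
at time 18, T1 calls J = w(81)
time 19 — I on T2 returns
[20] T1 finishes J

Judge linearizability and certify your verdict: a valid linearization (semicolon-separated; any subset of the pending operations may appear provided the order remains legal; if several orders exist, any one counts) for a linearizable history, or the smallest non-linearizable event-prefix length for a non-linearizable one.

step 1: B w(69) — value 69
step 2: A r() → 69 — value 69
step 3: C w(34) — value 34
step 4: D r() → 34 — value 34
step 5: E w(23) — value 23
step 6: F r() → 23 — value 23
step 7: H r() → 23 — value 23
step 8: I w(63) — value 63
step 9: G r() → 63 — value 63
step 10: J w(81) — value 81

linearizable — witness: B; A; C; D; E; F; H; I; G; J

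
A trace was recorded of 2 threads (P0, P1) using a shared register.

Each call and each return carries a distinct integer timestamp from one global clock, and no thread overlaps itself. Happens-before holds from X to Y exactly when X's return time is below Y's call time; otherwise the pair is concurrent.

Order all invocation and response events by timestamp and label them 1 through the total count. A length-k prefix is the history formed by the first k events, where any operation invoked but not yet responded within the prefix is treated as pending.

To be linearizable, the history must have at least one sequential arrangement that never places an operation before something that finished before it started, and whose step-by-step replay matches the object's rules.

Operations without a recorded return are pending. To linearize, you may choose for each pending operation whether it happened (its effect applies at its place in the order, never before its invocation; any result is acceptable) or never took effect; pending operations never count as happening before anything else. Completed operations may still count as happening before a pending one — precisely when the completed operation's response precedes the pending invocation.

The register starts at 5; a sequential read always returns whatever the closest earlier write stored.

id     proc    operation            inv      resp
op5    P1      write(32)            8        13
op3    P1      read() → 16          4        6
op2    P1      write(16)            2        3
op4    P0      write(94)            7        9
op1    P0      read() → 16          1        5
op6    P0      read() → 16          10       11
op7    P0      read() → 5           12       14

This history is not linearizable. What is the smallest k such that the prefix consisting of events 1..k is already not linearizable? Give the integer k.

a valid linearization of events 1..10 exists, for instance op2, op1, op3, op4:
1. op2 write(16), leaving value 16
2. op1 read() → 16, leaving value 16
3. op3 read() → 16, leaving value 16
4. op4 write(94), leaving value 94
once event 11 joins (op6's response, time 11), exhaustive search finds no witness
every completion of the 1 pending operation (op5) was checked; none linearizes
sample order op1, op2, op3, op4, op6 (pending dropped) stalls at step 1 — op1 read() → 16 has no legal effect
sample order op2, op1, op3, op4, op6 (pending dropped) stalls at step 5 — op6 read() → 16 has no legal effect

11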